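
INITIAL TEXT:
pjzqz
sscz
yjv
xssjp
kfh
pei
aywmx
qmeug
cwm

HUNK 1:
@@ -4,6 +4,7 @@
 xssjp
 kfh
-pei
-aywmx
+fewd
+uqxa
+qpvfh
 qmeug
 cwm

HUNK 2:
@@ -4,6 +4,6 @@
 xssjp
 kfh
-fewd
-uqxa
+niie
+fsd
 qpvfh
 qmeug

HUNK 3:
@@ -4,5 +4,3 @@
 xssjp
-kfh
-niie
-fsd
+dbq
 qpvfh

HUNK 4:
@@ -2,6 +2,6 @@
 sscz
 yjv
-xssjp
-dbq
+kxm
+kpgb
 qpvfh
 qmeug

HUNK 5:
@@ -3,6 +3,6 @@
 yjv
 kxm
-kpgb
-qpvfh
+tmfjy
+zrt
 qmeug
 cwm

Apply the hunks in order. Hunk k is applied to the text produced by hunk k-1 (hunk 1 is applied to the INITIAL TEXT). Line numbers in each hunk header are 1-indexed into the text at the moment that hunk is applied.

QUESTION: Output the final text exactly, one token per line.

Answer: pjzqz
sscz
yjv
kxm
tmfjy
zrt
qmeug
cwm

Derivation:
Hunk 1: at line 4 remove [pei,aywmx] add [fewd,uqxa,qpvfh] -> 10 lines: pjzqz sscz yjv xssjp kfh fewd uqxa qpvfh qmeug cwm
Hunk 2: at line 4 remove [fewd,uqxa] add [niie,fsd] -> 10 lines: pjzqz sscz yjv xssjp kfh niie fsd qpvfh qmeug cwm
Hunk 3: at line 4 remove [kfh,niie,fsd] add [dbq] -> 8 lines: pjzqz sscz yjv xssjp dbq qpvfh qmeug cwm
Hunk 4: at line 2 remove [xssjp,dbq] add [kxm,kpgb] -> 8 lines: pjzqz sscz yjv kxm kpgb qpvfh qmeug cwm
Hunk 5: at line 3 remove [kpgb,qpvfh] add [tmfjy,zrt] -> 8 lines: pjzqz sscz yjv kxm tmfjy zrt qmeug cwm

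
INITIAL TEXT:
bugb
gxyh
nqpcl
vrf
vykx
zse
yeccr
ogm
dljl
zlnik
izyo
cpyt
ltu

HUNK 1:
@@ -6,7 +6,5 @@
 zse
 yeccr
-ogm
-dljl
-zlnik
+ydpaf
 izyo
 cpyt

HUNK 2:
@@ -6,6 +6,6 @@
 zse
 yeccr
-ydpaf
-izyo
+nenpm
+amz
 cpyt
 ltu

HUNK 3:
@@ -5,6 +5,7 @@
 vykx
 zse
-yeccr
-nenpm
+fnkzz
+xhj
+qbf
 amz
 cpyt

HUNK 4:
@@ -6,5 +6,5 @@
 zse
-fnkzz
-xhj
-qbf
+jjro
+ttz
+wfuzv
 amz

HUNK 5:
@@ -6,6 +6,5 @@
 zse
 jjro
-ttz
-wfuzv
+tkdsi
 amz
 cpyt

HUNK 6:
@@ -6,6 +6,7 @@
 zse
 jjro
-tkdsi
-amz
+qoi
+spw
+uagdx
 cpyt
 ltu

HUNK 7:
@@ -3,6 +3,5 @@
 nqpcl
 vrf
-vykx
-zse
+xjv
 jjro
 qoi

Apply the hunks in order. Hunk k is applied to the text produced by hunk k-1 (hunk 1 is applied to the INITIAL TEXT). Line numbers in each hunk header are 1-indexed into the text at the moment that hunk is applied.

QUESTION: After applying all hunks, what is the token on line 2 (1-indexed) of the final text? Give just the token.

Hunk 1: at line 6 remove [ogm,dljl,zlnik] add [ydpaf] -> 11 lines: bugb gxyh nqpcl vrf vykx zse yeccr ydpaf izyo cpyt ltu
Hunk 2: at line 6 remove [ydpaf,izyo] add [nenpm,amz] -> 11 lines: bugb gxyh nqpcl vrf vykx zse yeccr nenpm amz cpyt ltu
Hunk 3: at line 5 remove [yeccr,nenpm] add [fnkzz,xhj,qbf] -> 12 lines: bugb gxyh nqpcl vrf vykx zse fnkzz xhj qbf amz cpyt ltu
Hunk 4: at line 6 remove [fnkzz,xhj,qbf] add [jjro,ttz,wfuzv] -> 12 lines: bugb gxyh nqpcl vrf vykx zse jjro ttz wfuzv amz cpyt ltu
Hunk 5: at line 6 remove [ttz,wfuzv] add [tkdsi] -> 11 lines: bugb gxyh nqpcl vrf vykx zse jjro tkdsi amz cpyt ltu
Hunk 6: at line 6 remove [tkdsi,amz] add [qoi,spw,uagdx] -> 12 lines: bugb gxyh nqpcl vrf vykx zse jjro qoi spw uagdx cpyt ltu
Hunk 7: at line 3 remove [vykx,zse] add [xjv] -> 11 lines: bugb gxyh nqpcl vrf xjv jjro qoi spw uagdx cpyt ltu
Final line 2: gxyh

Answer: gxyh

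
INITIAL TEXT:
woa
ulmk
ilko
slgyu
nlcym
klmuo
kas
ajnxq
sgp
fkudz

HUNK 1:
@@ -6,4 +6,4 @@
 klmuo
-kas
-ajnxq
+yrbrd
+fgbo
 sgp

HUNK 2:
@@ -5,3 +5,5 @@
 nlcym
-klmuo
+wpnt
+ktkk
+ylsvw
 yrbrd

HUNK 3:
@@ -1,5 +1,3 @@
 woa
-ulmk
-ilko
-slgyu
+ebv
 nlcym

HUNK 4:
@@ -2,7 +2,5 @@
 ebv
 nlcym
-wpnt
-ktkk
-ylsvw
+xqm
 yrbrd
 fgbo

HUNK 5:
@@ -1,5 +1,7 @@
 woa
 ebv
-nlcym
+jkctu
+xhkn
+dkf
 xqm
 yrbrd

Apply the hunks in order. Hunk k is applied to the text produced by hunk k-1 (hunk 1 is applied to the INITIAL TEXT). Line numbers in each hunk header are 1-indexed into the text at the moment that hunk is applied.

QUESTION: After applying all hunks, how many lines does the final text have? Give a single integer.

Hunk 1: at line 6 remove [kas,ajnxq] add [yrbrd,fgbo] -> 10 lines: woa ulmk ilko slgyu nlcym klmuo yrbrd fgbo sgp fkudz
Hunk 2: at line 5 remove [klmuo] add [wpnt,ktkk,ylsvw] -> 12 lines: woa ulmk ilko slgyu nlcym wpnt ktkk ylsvw yrbrd fgbo sgp fkudz
Hunk 3: at line 1 remove [ulmk,ilko,slgyu] add [ebv] -> 10 lines: woa ebv nlcym wpnt ktkk ylsvw yrbrd fgbo sgp fkudz
Hunk 4: at line 2 remove [wpnt,ktkk,ylsvw] add [xqm] -> 8 lines: woa ebv nlcym xqm yrbrd fgbo sgp fkudz
Hunk 5: at line 1 remove [nlcym] add [jkctu,xhkn,dkf] -> 10 lines: woa ebv jkctu xhkn dkf xqm yrbrd fgbo sgp fkudz
Final line count: 10

Answer: 10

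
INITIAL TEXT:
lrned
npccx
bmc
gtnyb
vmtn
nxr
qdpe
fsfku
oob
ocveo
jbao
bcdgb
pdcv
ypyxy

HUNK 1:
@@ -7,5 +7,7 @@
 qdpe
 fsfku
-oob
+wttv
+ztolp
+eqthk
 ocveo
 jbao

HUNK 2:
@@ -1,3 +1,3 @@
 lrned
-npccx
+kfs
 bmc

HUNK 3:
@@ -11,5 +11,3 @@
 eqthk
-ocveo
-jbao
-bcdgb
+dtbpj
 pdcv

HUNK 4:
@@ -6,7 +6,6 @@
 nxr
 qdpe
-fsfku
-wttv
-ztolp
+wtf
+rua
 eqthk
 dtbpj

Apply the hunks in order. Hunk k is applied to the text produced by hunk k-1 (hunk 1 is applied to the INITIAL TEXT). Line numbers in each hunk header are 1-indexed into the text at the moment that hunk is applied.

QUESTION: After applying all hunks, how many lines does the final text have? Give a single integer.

Answer: 13

Derivation:
Hunk 1: at line 7 remove [oob] add [wttv,ztolp,eqthk] -> 16 lines: lrned npccx bmc gtnyb vmtn nxr qdpe fsfku wttv ztolp eqthk ocveo jbao bcdgb pdcv ypyxy
Hunk 2: at line 1 remove [npccx] add [kfs] -> 16 lines: lrned kfs bmc gtnyb vmtn nxr qdpe fsfku wttv ztolp eqthk ocveo jbao bcdgb pdcv ypyxy
Hunk 3: at line 11 remove [ocveo,jbao,bcdgb] add [dtbpj] -> 14 lines: lrned kfs bmc gtnyb vmtn nxr qdpe fsfku wttv ztolp eqthk dtbpj pdcv ypyxy
Hunk 4: at line 6 remove [fsfku,wttv,ztolp] add [wtf,rua] -> 13 lines: lrned kfs bmc gtnyb vmtn nxr qdpe wtf rua eqthk dtbpj pdcv ypyxy
Final line count: 13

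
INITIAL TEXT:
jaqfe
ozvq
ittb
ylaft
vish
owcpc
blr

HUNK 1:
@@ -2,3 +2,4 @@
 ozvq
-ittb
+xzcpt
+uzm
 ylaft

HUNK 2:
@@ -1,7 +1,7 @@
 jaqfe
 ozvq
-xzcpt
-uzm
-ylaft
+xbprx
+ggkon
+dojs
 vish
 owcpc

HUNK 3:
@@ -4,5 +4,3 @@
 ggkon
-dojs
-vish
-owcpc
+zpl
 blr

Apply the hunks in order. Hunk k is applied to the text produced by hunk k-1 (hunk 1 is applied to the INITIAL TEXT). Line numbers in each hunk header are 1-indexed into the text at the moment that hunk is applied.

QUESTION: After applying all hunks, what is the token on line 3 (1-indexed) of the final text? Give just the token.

Answer: xbprx

Derivation:
Hunk 1: at line 2 remove [ittb] add [xzcpt,uzm] -> 8 lines: jaqfe ozvq xzcpt uzm ylaft vish owcpc blr
Hunk 2: at line 1 remove [xzcpt,uzm,ylaft] add [xbprx,ggkon,dojs] -> 8 lines: jaqfe ozvq xbprx ggkon dojs vish owcpc blr
Hunk 3: at line 4 remove [dojs,vish,owcpc] add [zpl] -> 6 lines: jaqfe ozvq xbprx ggkon zpl blr
Final line 3: xbprx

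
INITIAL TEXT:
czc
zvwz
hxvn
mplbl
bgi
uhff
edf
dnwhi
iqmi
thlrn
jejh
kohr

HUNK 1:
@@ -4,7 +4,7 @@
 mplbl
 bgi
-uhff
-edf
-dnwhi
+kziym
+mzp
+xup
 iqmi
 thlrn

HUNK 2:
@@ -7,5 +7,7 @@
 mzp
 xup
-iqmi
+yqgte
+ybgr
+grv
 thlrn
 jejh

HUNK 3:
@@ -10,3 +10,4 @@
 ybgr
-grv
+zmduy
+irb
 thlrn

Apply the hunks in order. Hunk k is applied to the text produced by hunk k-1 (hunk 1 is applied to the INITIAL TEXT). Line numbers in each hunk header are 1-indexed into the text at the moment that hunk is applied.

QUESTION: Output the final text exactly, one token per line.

Answer: czc
zvwz
hxvn
mplbl
bgi
kziym
mzp
xup
yqgte
ybgr
zmduy
irb
thlrn
jejh
kohr

Derivation:
Hunk 1: at line 4 remove [uhff,edf,dnwhi] add [kziym,mzp,xup] -> 12 lines: czc zvwz hxvn mplbl bgi kziym mzp xup iqmi thlrn jejh kohr
Hunk 2: at line 7 remove [iqmi] add [yqgte,ybgr,grv] -> 14 lines: czc zvwz hxvn mplbl bgi kziym mzp xup yqgte ybgr grv thlrn jejh kohr
Hunk 3: at line 10 remove [grv] add [zmduy,irb] -> 15 lines: czc zvwz hxvn mplbl bgi kziym mzp xup yqgte ybgr zmduy irb thlrn jejh kohr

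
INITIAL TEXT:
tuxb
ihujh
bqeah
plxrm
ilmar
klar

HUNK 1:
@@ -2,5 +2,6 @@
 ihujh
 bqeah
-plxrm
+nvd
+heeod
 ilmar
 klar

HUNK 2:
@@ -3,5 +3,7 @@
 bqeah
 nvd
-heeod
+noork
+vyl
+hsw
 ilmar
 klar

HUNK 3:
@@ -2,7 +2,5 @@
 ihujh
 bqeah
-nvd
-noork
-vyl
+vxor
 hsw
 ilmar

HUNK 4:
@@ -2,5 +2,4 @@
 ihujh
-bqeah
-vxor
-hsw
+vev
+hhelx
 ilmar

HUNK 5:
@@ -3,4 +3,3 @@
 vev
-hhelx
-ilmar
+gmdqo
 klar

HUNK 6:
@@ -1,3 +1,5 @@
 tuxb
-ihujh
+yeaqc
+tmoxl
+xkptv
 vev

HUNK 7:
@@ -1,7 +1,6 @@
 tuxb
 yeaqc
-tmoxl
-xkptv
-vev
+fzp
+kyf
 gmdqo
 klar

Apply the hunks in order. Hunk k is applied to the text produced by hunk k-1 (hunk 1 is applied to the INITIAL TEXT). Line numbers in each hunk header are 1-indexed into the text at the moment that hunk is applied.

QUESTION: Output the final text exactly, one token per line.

Answer: tuxb
yeaqc
fzp
kyf
gmdqo
klar

Derivation:
Hunk 1: at line 2 remove [plxrm] add [nvd,heeod] -> 7 lines: tuxb ihujh bqeah nvd heeod ilmar klar
Hunk 2: at line 3 remove [heeod] add [noork,vyl,hsw] -> 9 lines: tuxb ihujh bqeah nvd noork vyl hsw ilmar klar
Hunk 3: at line 2 remove [nvd,noork,vyl] add [vxor] -> 7 lines: tuxb ihujh bqeah vxor hsw ilmar klar
Hunk 4: at line 2 remove [bqeah,vxor,hsw] add [vev,hhelx] -> 6 lines: tuxb ihujh vev hhelx ilmar klar
Hunk 5: at line 3 remove [hhelx,ilmar] add [gmdqo] -> 5 lines: tuxb ihujh vev gmdqo klar
Hunk 6: at line 1 remove [ihujh] add [yeaqc,tmoxl,xkptv] -> 7 lines: tuxb yeaqc tmoxl xkptv vev gmdqo klar
Hunk 7: at line 1 remove [tmoxl,xkptv,vev] add [fzp,kyf] -> 6 lines: tuxb yeaqc fzp kyf gmdqo klar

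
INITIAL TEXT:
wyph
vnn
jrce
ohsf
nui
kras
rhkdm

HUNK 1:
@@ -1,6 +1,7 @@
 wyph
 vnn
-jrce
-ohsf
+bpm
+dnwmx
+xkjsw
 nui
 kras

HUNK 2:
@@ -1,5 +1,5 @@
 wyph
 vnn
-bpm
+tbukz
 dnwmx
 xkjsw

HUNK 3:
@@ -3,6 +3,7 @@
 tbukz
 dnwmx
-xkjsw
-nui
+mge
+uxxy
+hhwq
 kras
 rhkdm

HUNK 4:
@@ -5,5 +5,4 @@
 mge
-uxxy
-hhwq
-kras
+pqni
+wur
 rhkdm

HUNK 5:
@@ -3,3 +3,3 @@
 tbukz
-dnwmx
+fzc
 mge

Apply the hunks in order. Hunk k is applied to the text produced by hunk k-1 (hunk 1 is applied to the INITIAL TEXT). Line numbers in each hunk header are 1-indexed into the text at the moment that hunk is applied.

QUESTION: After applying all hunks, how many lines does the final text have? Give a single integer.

Hunk 1: at line 1 remove [jrce,ohsf] add [bpm,dnwmx,xkjsw] -> 8 lines: wyph vnn bpm dnwmx xkjsw nui kras rhkdm
Hunk 2: at line 1 remove [bpm] add [tbukz] -> 8 lines: wyph vnn tbukz dnwmx xkjsw nui kras rhkdm
Hunk 3: at line 3 remove [xkjsw,nui] add [mge,uxxy,hhwq] -> 9 lines: wyph vnn tbukz dnwmx mge uxxy hhwq kras rhkdm
Hunk 4: at line 5 remove [uxxy,hhwq,kras] add [pqni,wur] -> 8 lines: wyph vnn tbukz dnwmx mge pqni wur rhkdm
Hunk 5: at line 3 remove [dnwmx] add [fzc] -> 8 lines: wyph vnn tbukz fzc mge pqni wur rhkdm
Final line count: 8

Answer: 8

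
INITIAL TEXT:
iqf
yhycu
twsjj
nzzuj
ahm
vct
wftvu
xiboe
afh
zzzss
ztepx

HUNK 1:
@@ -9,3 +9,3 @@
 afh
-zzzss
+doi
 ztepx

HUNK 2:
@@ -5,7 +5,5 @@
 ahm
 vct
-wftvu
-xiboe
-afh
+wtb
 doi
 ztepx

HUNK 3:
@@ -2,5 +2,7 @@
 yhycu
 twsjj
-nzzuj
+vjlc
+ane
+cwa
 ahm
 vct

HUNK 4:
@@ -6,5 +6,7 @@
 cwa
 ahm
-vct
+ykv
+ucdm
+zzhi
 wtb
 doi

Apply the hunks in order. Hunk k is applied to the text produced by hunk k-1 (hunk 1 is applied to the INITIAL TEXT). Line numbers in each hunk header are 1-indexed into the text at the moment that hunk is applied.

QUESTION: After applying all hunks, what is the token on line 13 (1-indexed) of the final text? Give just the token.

Answer: ztepx

Derivation:
Hunk 1: at line 9 remove [zzzss] add [doi] -> 11 lines: iqf yhycu twsjj nzzuj ahm vct wftvu xiboe afh doi ztepx
Hunk 2: at line 5 remove [wftvu,xiboe,afh] add [wtb] -> 9 lines: iqf yhycu twsjj nzzuj ahm vct wtb doi ztepx
Hunk 3: at line 2 remove [nzzuj] add [vjlc,ane,cwa] -> 11 lines: iqf yhycu twsjj vjlc ane cwa ahm vct wtb doi ztepx
Hunk 4: at line 6 remove [vct] add [ykv,ucdm,zzhi] -> 13 lines: iqf yhycu twsjj vjlc ane cwa ahm ykv ucdm zzhi wtb doi ztepx
Final line 13: ztepx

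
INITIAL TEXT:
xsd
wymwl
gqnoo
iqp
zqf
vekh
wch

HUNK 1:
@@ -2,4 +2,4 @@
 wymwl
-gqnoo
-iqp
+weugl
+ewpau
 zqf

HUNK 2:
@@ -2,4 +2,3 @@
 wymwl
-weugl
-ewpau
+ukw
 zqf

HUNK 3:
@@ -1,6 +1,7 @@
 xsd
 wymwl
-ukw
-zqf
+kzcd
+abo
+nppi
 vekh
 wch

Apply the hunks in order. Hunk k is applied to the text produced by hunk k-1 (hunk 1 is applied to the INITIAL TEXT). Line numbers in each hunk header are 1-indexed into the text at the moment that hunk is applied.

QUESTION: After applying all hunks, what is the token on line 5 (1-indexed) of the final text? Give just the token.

Hunk 1: at line 2 remove [gqnoo,iqp] add [weugl,ewpau] -> 7 lines: xsd wymwl weugl ewpau zqf vekh wch
Hunk 2: at line 2 remove [weugl,ewpau] add [ukw] -> 6 lines: xsd wymwl ukw zqf vekh wch
Hunk 3: at line 1 remove [ukw,zqf] add [kzcd,abo,nppi] -> 7 lines: xsd wymwl kzcd abo nppi vekh wch
Final line 5: nppi

Answer: nppi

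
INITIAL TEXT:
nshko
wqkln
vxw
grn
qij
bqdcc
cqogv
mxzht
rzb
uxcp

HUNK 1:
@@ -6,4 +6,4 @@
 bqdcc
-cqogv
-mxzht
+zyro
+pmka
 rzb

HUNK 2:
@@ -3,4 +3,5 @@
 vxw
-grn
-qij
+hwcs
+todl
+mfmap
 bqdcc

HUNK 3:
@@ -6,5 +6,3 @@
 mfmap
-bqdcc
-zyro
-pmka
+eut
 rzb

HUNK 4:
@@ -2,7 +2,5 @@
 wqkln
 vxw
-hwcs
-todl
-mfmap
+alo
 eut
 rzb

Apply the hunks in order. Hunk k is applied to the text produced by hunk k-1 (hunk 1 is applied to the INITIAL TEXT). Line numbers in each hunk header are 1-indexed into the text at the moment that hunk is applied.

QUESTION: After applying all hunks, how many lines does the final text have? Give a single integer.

Hunk 1: at line 6 remove [cqogv,mxzht] add [zyro,pmka] -> 10 lines: nshko wqkln vxw grn qij bqdcc zyro pmka rzb uxcp
Hunk 2: at line 3 remove [grn,qij] add [hwcs,todl,mfmap] -> 11 lines: nshko wqkln vxw hwcs todl mfmap bqdcc zyro pmka rzb uxcp
Hunk 3: at line 6 remove [bqdcc,zyro,pmka] add [eut] -> 9 lines: nshko wqkln vxw hwcs todl mfmap eut rzb uxcp
Hunk 4: at line 2 remove [hwcs,todl,mfmap] add [alo] -> 7 lines: nshko wqkln vxw alo eut rzb uxcp
Final line count: 7

Answer: 7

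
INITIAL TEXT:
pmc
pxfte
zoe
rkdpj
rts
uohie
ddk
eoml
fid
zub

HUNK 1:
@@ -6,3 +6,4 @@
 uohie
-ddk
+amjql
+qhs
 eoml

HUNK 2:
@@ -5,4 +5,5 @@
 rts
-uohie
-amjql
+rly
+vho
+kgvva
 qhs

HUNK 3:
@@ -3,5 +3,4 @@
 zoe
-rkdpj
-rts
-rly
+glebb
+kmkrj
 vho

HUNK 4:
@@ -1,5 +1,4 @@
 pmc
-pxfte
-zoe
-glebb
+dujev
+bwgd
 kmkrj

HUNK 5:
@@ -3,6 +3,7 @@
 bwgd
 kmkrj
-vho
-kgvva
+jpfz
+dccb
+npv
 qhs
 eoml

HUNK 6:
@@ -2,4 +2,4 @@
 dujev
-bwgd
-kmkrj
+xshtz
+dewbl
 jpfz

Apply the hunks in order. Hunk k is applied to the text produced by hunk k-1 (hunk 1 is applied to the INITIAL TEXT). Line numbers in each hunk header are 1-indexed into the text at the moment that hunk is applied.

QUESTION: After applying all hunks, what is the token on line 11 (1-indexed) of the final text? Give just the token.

Answer: zub

Derivation:
Hunk 1: at line 6 remove [ddk] add [amjql,qhs] -> 11 lines: pmc pxfte zoe rkdpj rts uohie amjql qhs eoml fid zub
Hunk 2: at line 5 remove [uohie,amjql] add [rly,vho,kgvva] -> 12 lines: pmc pxfte zoe rkdpj rts rly vho kgvva qhs eoml fid zub
Hunk 3: at line 3 remove [rkdpj,rts,rly] add [glebb,kmkrj] -> 11 lines: pmc pxfte zoe glebb kmkrj vho kgvva qhs eoml fid zub
Hunk 4: at line 1 remove [pxfte,zoe,glebb] add [dujev,bwgd] -> 10 lines: pmc dujev bwgd kmkrj vho kgvva qhs eoml fid zub
Hunk 5: at line 3 remove [vho,kgvva] add [jpfz,dccb,npv] -> 11 lines: pmc dujev bwgd kmkrj jpfz dccb npv qhs eoml fid zub
Hunk 6: at line 2 remove [bwgd,kmkrj] add [xshtz,dewbl] -> 11 lines: pmc dujev xshtz dewbl jpfz dccb npv qhs eoml fid zub
Final line 11: zub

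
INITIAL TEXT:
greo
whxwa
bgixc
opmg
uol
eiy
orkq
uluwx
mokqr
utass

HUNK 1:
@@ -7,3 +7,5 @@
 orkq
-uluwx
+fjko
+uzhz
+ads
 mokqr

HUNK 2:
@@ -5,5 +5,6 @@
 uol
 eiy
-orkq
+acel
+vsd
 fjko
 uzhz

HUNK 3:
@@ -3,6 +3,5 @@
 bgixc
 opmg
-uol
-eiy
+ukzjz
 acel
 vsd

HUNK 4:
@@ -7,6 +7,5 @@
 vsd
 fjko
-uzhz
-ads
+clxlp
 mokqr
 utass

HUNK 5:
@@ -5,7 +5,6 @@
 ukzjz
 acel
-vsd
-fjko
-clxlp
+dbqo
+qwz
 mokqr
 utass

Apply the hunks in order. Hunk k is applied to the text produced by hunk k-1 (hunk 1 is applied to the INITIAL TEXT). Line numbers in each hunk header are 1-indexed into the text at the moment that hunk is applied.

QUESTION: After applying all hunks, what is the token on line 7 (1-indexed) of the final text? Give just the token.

Answer: dbqo

Derivation:
Hunk 1: at line 7 remove [uluwx] add [fjko,uzhz,ads] -> 12 lines: greo whxwa bgixc opmg uol eiy orkq fjko uzhz ads mokqr utass
Hunk 2: at line 5 remove [orkq] add [acel,vsd] -> 13 lines: greo whxwa bgixc opmg uol eiy acel vsd fjko uzhz ads mokqr utass
Hunk 3: at line 3 remove [uol,eiy] add [ukzjz] -> 12 lines: greo whxwa bgixc opmg ukzjz acel vsd fjko uzhz ads mokqr utass
Hunk 4: at line 7 remove [uzhz,ads] add [clxlp] -> 11 lines: greo whxwa bgixc opmg ukzjz acel vsd fjko clxlp mokqr utass
Hunk 5: at line 5 remove [vsd,fjko,clxlp] add [dbqo,qwz] -> 10 lines: greo whxwa bgixc opmg ukzjz acel dbqo qwz mokqr utass
Final line 7: dbqo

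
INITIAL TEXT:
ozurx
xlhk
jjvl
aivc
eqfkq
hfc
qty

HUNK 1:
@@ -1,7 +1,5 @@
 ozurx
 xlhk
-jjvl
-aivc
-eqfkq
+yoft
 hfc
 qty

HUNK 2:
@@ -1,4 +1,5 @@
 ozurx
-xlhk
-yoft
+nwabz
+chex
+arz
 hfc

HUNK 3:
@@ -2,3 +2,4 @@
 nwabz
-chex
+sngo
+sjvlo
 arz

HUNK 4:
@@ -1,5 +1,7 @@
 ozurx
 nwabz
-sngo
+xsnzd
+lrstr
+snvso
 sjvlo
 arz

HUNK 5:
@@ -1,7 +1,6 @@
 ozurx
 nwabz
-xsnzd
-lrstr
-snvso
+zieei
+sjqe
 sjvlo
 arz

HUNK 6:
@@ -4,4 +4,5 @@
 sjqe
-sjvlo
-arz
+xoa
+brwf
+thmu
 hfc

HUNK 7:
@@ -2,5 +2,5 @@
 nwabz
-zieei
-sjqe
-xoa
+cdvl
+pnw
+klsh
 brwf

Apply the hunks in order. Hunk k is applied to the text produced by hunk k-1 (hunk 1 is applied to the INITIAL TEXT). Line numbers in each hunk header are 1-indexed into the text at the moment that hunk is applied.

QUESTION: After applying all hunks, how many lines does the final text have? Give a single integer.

Hunk 1: at line 1 remove [jjvl,aivc,eqfkq] add [yoft] -> 5 lines: ozurx xlhk yoft hfc qty
Hunk 2: at line 1 remove [xlhk,yoft] add [nwabz,chex,arz] -> 6 lines: ozurx nwabz chex arz hfc qty
Hunk 3: at line 2 remove [chex] add [sngo,sjvlo] -> 7 lines: ozurx nwabz sngo sjvlo arz hfc qty
Hunk 4: at line 1 remove [sngo] add [xsnzd,lrstr,snvso] -> 9 lines: ozurx nwabz xsnzd lrstr snvso sjvlo arz hfc qty
Hunk 5: at line 1 remove [xsnzd,lrstr,snvso] add [zieei,sjqe] -> 8 lines: ozurx nwabz zieei sjqe sjvlo arz hfc qty
Hunk 6: at line 4 remove [sjvlo,arz] add [xoa,brwf,thmu] -> 9 lines: ozurx nwabz zieei sjqe xoa brwf thmu hfc qty
Hunk 7: at line 2 remove [zieei,sjqe,xoa] add [cdvl,pnw,klsh] -> 9 lines: ozurx nwabz cdvl pnw klsh brwf thmu hfc qty
Final line count: 9

Answer: 9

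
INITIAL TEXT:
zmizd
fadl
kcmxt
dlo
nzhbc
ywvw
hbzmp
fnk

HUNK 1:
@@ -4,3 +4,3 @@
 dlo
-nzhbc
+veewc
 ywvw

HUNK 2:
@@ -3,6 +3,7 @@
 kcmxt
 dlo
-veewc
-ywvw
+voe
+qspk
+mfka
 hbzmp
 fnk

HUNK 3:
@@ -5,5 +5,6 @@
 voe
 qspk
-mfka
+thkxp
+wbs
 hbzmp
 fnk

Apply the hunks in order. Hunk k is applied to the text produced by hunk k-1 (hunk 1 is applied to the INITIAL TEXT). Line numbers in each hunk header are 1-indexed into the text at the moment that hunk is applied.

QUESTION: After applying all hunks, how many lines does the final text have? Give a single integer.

Answer: 10

Derivation:
Hunk 1: at line 4 remove [nzhbc] add [veewc] -> 8 lines: zmizd fadl kcmxt dlo veewc ywvw hbzmp fnk
Hunk 2: at line 3 remove [veewc,ywvw] add [voe,qspk,mfka] -> 9 lines: zmizd fadl kcmxt dlo voe qspk mfka hbzmp fnk
Hunk 3: at line 5 remove [mfka] add [thkxp,wbs] -> 10 lines: zmizd fadl kcmxt dlo voe qspk thkxp wbs hbzmp fnk
Final line count: 10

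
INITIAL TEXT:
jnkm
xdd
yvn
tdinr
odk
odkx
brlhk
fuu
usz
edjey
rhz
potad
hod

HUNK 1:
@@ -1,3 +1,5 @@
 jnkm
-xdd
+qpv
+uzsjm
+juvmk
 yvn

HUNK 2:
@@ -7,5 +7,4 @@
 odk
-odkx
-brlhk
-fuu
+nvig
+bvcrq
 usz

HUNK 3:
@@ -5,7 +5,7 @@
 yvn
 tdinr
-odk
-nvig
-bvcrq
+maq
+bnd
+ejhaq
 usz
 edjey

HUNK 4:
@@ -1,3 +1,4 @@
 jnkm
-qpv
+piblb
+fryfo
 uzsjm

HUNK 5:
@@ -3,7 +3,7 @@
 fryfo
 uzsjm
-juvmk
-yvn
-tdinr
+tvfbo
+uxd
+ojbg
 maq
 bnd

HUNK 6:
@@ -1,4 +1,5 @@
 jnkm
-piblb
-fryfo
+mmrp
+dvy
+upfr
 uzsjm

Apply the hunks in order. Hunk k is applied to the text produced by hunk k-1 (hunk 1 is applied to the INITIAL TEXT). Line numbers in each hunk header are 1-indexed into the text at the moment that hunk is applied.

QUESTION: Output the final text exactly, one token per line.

Hunk 1: at line 1 remove [xdd] add [qpv,uzsjm,juvmk] -> 15 lines: jnkm qpv uzsjm juvmk yvn tdinr odk odkx brlhk fuu usz edjey rhz potad hod
Hunk 2: at line 7 remove [odkx,brlhk,fuu] add [nvig,bvcrq] -> 14 lines: jnkm qpv uzsjm juvmk yvn tdinr odk nvig bvcrq usz edjey rhz potad hod
Hunk 3: at line 5 remove [odk,nvig,bvcrq] add [maq,bnd,ejhaq] -> 14 lines: jnkm qpv uzsjm juvmk yvn tdinr maq bnd ejhaq usz edjey rhz potad hod
Hunk 4: at line 1 remove [qpv] add [piblb,fryfo] -> 15 lines: jnkm piblb fryfo uzsjm juvmk yvn tdinr maq bnd ejhaq usz edjey rhz potad hod
Hunk 5: at line 3 remove [juvmk,yvn,tdinr] add [tvfbo,uxd,ojbg] -> 15 lines: jnkm piblb fryfo uzsjm tvfbo uxd ojbg maq bnd ejhaq usz edjey rhz potad hod
Hunk 6: at line 1 remove [piblb,fryfo] add [mmrp,dvy,upfr] -> 16 lines: jnkm mmrp dvy upfr uzsjm tvfbo uxd ojbg maq bnd ejhaq usz edjey rhz potad hod

Answer: jnkm
mmrp
dvy
upfr
uzsjm
tvfbo
uxd
ojbg
maq
bnd
ejhaq
usz
edjey
rhz
potad
hod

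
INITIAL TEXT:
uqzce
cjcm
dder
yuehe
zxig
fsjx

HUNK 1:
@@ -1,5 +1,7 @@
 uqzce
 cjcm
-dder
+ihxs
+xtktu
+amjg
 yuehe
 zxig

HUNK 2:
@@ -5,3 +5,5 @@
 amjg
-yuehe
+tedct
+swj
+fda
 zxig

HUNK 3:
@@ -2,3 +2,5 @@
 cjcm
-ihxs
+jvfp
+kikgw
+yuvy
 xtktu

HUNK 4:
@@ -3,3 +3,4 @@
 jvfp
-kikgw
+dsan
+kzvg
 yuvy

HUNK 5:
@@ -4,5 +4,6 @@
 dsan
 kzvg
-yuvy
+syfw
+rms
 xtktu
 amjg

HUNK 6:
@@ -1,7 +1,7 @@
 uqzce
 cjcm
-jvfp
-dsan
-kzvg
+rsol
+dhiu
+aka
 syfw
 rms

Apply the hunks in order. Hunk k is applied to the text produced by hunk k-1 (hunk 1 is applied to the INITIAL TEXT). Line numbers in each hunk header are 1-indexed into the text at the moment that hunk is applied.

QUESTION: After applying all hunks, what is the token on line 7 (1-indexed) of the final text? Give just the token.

Hunk 1: at line 1 remove [dder] add [ihxs,xtktu,amjg] -> 8 lines: uqzce cjcm ihxs xtktu amjg yuehe zxig fsjx
Hunk 2: at line 5 remove [yuehe] add [tedct,swj,fda] -> 10 lines: uqzce cjcm ihxs xtktu amjg tedct swj fda zxig fsjx
Hunk 3: at line 2 remove [ihxs] add [jvfp,kikgw,yuvy] -> 12 lines: uqzce cjcm jvfp kikgw yuvy xtktu amjg tedct swj fda zxig fsjx
Hunk 4: at line 3 remove [kikgw] add [dsan,kzvg] -> 13 lines: uqzce cjcm jvfp dsan kzvg yuvy xtktu amjg tedct swj fda zxig fsjx
Hunk 5: at line 4 remove [yuvy] add [syfw,rms] -> 14 lines: uqzce cjcm jvfp dsan kzvg syfw rms xtktu amjg tedct swj fda zxig fsjx
Hunk 6: at line 1 remove [jvfp,dsan,kzvg] add [rsol,dhiu,aka] -> 14 lines: uqzce cjcm rsol dhiu aka syfw rms xtktu amjg tedct swj fda zxig fsjx
Final line 7: rms

Answer: rms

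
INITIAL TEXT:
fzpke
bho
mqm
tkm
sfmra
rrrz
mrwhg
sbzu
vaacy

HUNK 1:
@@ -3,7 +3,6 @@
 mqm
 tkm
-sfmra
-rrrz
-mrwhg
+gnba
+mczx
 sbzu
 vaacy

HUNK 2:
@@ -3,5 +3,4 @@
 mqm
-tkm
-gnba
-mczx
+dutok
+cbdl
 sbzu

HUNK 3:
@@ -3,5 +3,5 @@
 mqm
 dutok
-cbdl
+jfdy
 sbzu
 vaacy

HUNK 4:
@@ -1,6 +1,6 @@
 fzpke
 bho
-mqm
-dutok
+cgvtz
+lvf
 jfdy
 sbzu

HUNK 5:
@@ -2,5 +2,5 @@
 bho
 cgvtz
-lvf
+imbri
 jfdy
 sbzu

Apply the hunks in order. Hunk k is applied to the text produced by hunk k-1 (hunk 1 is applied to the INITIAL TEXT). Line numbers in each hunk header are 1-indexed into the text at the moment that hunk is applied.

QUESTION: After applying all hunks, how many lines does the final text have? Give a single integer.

Answer: 7

Derivation:
Hunk 1: at line 3 remove [sfmra,rrrz,mrwhg] add [gnba,mczx] -> 8 lines: fzpke bho mqm tkm gnba mczx sbzu vaacy
Hunk 2: at line 3 remove [tkm,gnba,mczx] add [dutok,cbdl] -> 7 lines: fzpke bho mqm dutok cbdl sbzu vaacy
Hunk 3: at line 3 remove [cbdl] add [jfdy] -> 7 lines: fzpke bho mqm dutok jfdy sbzu vaacy
Hunk 4: at line 1 remove [mqm,dutok] add [cgvtz,lvf] -> 7 lines: fzpke bho cgvtz lvf jfdy sbzu vaacy
Hunk 5: at line 2 remove [lvf] add [imbri] -> 7 lines: fzpke bho cgvtz imbri jfdy sbzu vaacy
Final line count: 7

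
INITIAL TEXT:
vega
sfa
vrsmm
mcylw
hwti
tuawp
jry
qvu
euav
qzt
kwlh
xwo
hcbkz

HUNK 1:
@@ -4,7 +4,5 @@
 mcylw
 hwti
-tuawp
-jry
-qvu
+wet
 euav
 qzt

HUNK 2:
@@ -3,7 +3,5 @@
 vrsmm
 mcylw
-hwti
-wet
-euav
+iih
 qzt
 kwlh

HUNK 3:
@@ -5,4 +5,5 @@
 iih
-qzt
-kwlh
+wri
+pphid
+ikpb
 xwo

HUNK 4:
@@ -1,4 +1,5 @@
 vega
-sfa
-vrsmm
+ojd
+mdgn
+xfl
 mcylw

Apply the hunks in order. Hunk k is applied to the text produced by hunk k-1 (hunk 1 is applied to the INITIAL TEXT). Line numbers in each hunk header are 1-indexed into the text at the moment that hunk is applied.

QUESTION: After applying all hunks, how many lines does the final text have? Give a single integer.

Answer: 11

Derivation:
Hunk 1: at line 4 remove [tuawp,jry,qvu] add [wet] -> 11 lines: vega sfa vrsmm mcylw hwti wet euav qzt kwlh xwo hcbkz
Hunk 2: at line 3 remove [hwti,wet,euav] add [iih] -> 9 lines: vega sfa vrsmm mcylw iih qzt kwlh xwo hcbkz
Hunk 3: at line 5 remove [qzt,kwlh] add [wri,pphid,ikpb] -> 10 lines: vega sfa vrsmm mcylw iih wri pphid ikpb xwo hcbkz
Hunk 4: at line 1 remove [sfa,vrsmm] add [ojd,mdgn,xfl] -> 11 lines: vega ojd mdgn xfl mcylw iih wri pphid ikpb xwo hcbkz
Final line count: 11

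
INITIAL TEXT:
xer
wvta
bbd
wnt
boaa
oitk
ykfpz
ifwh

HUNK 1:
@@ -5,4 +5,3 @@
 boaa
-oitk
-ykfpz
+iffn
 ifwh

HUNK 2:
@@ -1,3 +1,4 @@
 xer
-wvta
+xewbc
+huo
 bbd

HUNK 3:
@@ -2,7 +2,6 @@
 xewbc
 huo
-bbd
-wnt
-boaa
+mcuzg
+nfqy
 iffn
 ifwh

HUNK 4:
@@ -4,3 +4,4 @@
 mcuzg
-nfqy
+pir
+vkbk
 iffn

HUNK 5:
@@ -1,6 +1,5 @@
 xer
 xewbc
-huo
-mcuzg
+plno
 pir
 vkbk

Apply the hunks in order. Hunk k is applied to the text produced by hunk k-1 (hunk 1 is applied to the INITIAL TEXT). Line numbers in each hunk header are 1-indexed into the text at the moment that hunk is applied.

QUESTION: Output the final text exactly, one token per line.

Hunk 1: at line 5 remove [oitk,ykfpz] add [iffn] -> 7 lines: xer wvta bbd wnt boaa iffn ifwh
Hunk 2: at line 1 remove [wvta] add [xewbc,huo] -> 8 lines: xer xewbc huo bbd wnt boaa iffn ifwh
Hunk 3: at line 2 remove [bbd,wnt,boaa] add [mcuzg,nfqy] -> 7 lines: xer xewbc huo mcuzg nfqy iffn ifwh
Hunk 4: at line 4 remove [nfqy] add [pir,vkbk] -> 8 lines: xer xewbc huo mcuzg pir vkbk iffn ifwh
Hunk 5: at line 1 remove [huo,mcuzg] add [plno] -> 7 lines: xer xewbc plno pir vkbk iffn ifwh

Answer: xer
xewbc
plno
pir
vkbk
iffn
ifwh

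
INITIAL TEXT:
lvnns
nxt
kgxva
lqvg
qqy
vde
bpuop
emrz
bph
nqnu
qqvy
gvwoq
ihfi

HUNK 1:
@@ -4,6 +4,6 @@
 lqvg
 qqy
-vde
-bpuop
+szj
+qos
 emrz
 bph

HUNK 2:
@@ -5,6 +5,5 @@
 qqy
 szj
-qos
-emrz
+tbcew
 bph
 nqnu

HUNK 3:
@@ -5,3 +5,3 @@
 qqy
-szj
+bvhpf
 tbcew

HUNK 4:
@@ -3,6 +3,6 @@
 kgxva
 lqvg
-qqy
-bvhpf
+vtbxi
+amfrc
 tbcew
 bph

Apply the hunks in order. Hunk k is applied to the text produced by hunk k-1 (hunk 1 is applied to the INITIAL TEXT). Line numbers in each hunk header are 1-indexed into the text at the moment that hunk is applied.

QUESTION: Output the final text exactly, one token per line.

Answer: lvnns
nxt
kgxva
lqvg
vtbxi
amfrc
tbcew
bph
nqnu
qqvy
gvwoq
ihfi

Derivation:
Hunk 1: at line 4 remove [vde,bpuop] add [szj,qos] -> 13 lines: lvnns nxt kgxva lqvg qqy szj qos emrz bph nqnu qqvy gvwoq ihfi
Hunk 2: at line 5 remove [qos,emrz] add [tbcew] -> 12 lines: lvnns nxt kgxva lqvg qqy szj tbcew bph nqnu qqvy gvwoq ihfi
Hunk 3: at line 5 remove [szj] add [bvhpf] -> 12 lines: lvnns nxt kgxva lqvg qqy bvhpf tbcew bph nqnu qqvy gvwoq ihfi
Hunk 4: at line 3 remove [qqy,bvhpf] add [vtbxi,amfrc] -> 12 lines: lvnns nxt kgxva lqvg vtbxi amfrc tbcew bph nqnu qqvy gvwoq ihfi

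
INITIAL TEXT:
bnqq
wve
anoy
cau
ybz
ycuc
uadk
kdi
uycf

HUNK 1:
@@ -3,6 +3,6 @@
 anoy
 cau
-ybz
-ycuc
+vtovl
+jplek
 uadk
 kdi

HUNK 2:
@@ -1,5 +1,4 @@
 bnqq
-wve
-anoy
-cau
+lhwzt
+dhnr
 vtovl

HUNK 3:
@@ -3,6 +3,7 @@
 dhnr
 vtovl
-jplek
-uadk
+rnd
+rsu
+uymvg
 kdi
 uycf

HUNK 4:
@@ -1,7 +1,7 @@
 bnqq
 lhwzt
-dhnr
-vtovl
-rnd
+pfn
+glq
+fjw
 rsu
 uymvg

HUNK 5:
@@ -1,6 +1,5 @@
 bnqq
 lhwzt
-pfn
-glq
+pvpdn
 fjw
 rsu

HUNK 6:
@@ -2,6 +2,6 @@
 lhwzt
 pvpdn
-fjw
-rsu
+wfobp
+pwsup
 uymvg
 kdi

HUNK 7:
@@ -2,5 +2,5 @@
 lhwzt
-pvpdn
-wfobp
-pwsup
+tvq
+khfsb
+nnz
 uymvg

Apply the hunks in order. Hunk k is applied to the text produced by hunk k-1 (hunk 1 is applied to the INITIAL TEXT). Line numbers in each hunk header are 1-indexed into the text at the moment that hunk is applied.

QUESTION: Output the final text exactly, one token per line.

Answer: bnqq
lhwzt
tvq
khfsb
nnz
uymvg
kdi
uycf

Derivation:
Hunk 1: at line 3 remove [ybz,ycuc] add [vtovl,jplek] -> 9 lines: bnqq wve anoy cau vtovl jplek uadk kdi uycf
Hunk 2: at line 1 remove [wve,anoy,cau] add [lhwzt,dhnr] -> 8 lines: bnqq lhwzt dhnr vtovl jplek uadk kdi uycf
Hunk 3: at line 3 remove [jplek,uadk] add [rnd,rsu,uymvg] -> 9 lines: bnqq lhwzt dhnr vtovl rnd rsu uymvg kdi uycf
Hunk 4: at line 1 remove [dhnr,vtovl,rnd] add [pfn,glq,fjw] -> 9 lines: bnqq lhwzt pfn glq fjw rsu uymvg kdi uycf
Hunk 5: at line 1 remove [pfn,glq] add [pvpdn] -> 8 lines: bnqq lhwzt pvpdn fjw rsu uymvg kdi uycf
Hunk 6: at line 2 remove [fjw,rsu] add [wfobp,pwsup] -> 8 lines: bnqq lhwzt pvpdn wfobp pwsup uymvg kdi uycf
Hunk 7: at line 2 remove [pvpdn,wfobp,pwsup] add [tvq,khfsb,nnz] -> 8 lines: bnqq lhwzt tvq khfsb nnz uymvg kdi uycf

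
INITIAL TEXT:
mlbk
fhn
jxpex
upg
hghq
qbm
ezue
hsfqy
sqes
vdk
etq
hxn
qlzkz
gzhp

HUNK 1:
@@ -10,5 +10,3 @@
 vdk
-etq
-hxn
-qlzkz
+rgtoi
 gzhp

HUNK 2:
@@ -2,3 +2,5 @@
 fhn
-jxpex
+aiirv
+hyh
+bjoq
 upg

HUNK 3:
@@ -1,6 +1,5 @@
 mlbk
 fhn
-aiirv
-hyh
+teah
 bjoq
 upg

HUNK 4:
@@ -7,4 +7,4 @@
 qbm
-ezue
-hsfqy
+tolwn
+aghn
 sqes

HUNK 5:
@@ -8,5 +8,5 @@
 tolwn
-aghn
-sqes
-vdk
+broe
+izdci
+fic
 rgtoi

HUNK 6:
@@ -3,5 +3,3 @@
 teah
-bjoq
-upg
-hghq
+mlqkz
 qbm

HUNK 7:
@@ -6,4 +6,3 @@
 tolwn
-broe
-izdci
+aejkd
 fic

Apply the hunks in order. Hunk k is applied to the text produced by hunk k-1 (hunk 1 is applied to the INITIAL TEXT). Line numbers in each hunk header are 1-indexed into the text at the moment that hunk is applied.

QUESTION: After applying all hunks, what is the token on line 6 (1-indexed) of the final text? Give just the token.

Hunk 1: at line 10 remove [etq,hxn,qlzkz] add [rgtoi] -> 12 lines: mlbk fhn jxpex upg hghq qbm ezue hsfqy sqes vdk rgtoi gzhp
Hunk 2: at line 2 remove [jxpex] add [aiirv,hyh,bjoq] -> 14 lines: mlbk fhn aiirv hyh bjoq upg hghq qbm ezue hsfqy sqes vdk rgtoi gzhp
Hunk 3: at line 1 remove [aiirv,hyh] add [teah] -> 13 lines: mlbk fhn teah bjoq upg hghq qbm ezue hsfqy sqes vdk rgtoi gzhp
Hunk 4: at line 7 remove [ezue,hsfqy] add [tolwn,aghn] -> 13 lines: mlbk fhn teah bjoq upg hghq qbm tolwn aghn sqes vdk rgtoi gzhp
Hunk 5: at line 8 remove [aghn,sqes,vdk] add [broe,izdci,fic] -> 13 lines: mlbk fhn teah bjoq upg hghq qbm tolwn broe izdci fic rgtoi gzhp
Hunk 6: at line 3 remove [bjoq,upg,hghq] add [mlqkz] -> 11 lines: mlbk fhn teah mlqkz qbm tolwn broe izdci fic rgtoi gzhp
Hunk 7: at line 6 remove [broe,izdci] add [aejkd] -> 10 lines: mlbk fhn teah mlqkz qbm tolwn aejkd fic rgtoi gzhp
Final line 6: tolwn

Answer: tolwn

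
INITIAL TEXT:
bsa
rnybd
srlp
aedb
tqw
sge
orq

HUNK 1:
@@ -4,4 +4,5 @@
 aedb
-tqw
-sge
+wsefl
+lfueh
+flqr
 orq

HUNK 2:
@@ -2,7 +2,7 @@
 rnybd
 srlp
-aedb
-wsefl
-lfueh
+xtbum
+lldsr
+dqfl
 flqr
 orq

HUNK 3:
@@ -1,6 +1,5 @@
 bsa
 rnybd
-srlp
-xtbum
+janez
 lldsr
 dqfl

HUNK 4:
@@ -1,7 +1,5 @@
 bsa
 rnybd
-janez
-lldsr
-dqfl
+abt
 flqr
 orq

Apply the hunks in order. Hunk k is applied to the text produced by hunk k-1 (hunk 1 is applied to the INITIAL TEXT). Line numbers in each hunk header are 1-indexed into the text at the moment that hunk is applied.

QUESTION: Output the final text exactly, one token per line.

Answer: bsa
rnybd
abt
flqr
orq

Derivation:
Hunk 1: at line 4 remove [tqw,sge] add [wsefl,lfueh,flqr] -> 8 lines: bsa rnybd srlp aedb wsefl lfueh flqr orq
Hunk 2: at line 2 remove [aedb,wsefl,lfueh] add [xtbum,lldsr,dqfl] -> 8 lines: bsa rnybd srlp xtbum lldsr dqfl flqr orq
Hunk 3: at line 1 remove [srlp,xtbum] add [janez] -> 7 lines: bsa rnybd janez lldsr dqfl flqr orq
Hunk 4: at line 1 remove [janez,lldsr,dqfl] add [abt] -> 5 lines: bsa rnybd abt flqr orq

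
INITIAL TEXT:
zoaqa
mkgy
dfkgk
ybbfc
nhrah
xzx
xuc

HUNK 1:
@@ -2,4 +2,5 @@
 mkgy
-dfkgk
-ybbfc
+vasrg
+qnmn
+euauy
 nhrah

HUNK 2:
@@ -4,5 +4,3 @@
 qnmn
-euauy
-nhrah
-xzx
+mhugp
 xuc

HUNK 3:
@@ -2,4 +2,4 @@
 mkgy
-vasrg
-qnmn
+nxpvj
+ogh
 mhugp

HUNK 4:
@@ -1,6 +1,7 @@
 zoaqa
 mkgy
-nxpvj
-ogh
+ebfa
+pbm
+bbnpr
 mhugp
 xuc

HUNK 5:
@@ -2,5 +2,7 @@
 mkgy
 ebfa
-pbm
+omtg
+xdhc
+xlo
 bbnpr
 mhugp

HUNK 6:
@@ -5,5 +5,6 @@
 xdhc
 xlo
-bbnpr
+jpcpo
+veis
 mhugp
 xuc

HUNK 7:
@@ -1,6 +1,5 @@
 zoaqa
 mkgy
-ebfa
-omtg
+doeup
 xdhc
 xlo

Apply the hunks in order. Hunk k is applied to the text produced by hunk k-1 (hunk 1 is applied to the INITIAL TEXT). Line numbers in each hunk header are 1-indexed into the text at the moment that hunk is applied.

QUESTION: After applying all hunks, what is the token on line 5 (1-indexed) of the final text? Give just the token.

Hunk 1: at line 2 remove [dfkgk,ybbfc] add [vasrg,qnmn,euauy] -> 8 lines: zoaqa mkgy vasrg qnmn euauy nhrah xzx xuc
Hunk 2: at line 4 remove [euauy,nhrah,xzx] add [mhugp] -> 6 lines: zoaqa mkgy vasrg qnmn mhugp xuc
Hunk 3: at line 2 remove [vasrg,qnmn] add [nxpvj,ogh] -> 6 lines: zoaqa mkgy nxpvj ogh mhugp xuc
Hunk 4: at line 1 remove [nxpvj,ogh] add [ebfa,pbm,bbnpr] -> 7 lines: zoaqa mkgy ebfa pbm bbnpr mhugp xuc
Hunk 5: at line 2 remove [pbm] add [omtg,xdhc,xlo] -> 9 lines: zoaqa mkgy ebfa omtg xdhc xlo bbnpr mhugp xuc
Hunk 6: at line 5 remove [bbnpr] add [jpcpo,veis] -> 10 lines: zoaqa mkgy ebfa omtg xdhc xlo jpcpo veis mhugp xuc
Hunk 7: at line 1 remove [ebfa,omtg] add [doeup] -> 9 lines: zoaqa mkgy doeup xdhc xlo jpcpo veis mhugp xuc
Final line 5: xlo

Answer: xlo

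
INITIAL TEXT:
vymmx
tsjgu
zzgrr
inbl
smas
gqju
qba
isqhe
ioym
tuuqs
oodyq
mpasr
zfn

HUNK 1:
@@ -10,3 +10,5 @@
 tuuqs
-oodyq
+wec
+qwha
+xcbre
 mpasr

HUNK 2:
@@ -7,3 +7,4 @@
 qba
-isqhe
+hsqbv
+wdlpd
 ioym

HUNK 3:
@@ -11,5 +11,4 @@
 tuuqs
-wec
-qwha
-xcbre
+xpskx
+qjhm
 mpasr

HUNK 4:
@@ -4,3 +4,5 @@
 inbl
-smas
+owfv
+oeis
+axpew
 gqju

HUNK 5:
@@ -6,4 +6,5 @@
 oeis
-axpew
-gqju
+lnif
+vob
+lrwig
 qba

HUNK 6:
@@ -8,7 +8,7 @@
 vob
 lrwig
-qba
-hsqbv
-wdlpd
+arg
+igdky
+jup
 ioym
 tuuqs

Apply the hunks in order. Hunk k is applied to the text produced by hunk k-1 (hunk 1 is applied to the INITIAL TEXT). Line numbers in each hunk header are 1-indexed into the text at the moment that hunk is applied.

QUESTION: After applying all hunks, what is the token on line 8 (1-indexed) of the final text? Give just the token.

Answer: vob

Derivation:
Hunk 1: at line 10 remove [oodyq] add [wec,qwha,xcbre] -> 15 lines: vymmx tsjgu zzgrr inbl smas gqju qba isqhe ioym tuuqs wec qwha xcbre mpasr zfn
Hunk 2: at line 7 remove [isqhe] add [hsqbv,wdlpd] -> 16 lines: vymmx tsjgu zzgrr inbl smas gqju qba hsqbv wdlpd ioym tuuqs wec qwha xcbre mpasr zfn
Hunk 3: at line 11 remove [wec,qwha,xcbre] add [xpskx,qjhm] -> 15 lines: vymmx tsjgu zzgrr inbl smas gqju qba hsqbv wdlpd ioym tuuqs xpskx qjhm mpasr zfn
Hunk 4: at line 4 remove [smas] add [owfv,oeis,axpew] -> 17 lines: vymmx tsjgu zzgrr inbl owfv oeis axpew gqju qba hsqbv wdlpd ioym tuuqs xpskx qjhm mpasr zfn
Hunk 5: at line 6 remove [axpew,gqju] add [lnif,vob,lrwig] -> 18 lines: vymmx tsjgu zzgrr inbl owfv oeis lnif vob lrwig qba hsqbv wdlpd ioym tuuqs xpskx qjhm mpasr zfn
Hunk 6: at line 8 remove [qba,hsqbv,wdlpd] add [arg,igdky,jup] -> 18 lines: vymmx tsjgu zzgrr inbl owfv oeis lnif vob lrwig arg igdky jup ioym tuuqs xpskx qjhm mpasr zfn
Final line 8: vob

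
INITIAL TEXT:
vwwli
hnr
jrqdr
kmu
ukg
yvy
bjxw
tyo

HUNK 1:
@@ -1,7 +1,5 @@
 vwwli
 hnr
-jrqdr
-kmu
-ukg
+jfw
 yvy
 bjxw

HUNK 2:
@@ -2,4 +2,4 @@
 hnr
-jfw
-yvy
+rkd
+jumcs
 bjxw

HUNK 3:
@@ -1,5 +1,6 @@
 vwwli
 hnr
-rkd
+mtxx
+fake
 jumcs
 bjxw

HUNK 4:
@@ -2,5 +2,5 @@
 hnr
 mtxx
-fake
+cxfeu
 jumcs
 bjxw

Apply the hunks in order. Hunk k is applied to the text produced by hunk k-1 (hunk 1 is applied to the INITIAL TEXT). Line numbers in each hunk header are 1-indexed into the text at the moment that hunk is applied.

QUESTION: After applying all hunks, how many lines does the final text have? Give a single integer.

Answer: 7

Derivation:
Hunk 1: at line 1 remove [jrqdr,kmu,ukg] add [jfw] -> 6 lines: vwwli hnr jfw yvy bjxw tyo
Hunk 2: at line 2 remove [jfw,yvy] add [rkd,jumcs] -> 6 lines: vwwli hnr rkd jumcs bjxw tyo
Hunk 3: at line 1 remove [rkd] add [mtxx,fake] -> 7 lines: vwwli hnr mtxx fake jumcs bjxw tyo
Hunk 4: at line 2 remove [fake] add [cxfeu] -> 7 lines: vwwli hnr mtxx cxfeu jumcs bjxw tyo
Final line count: 7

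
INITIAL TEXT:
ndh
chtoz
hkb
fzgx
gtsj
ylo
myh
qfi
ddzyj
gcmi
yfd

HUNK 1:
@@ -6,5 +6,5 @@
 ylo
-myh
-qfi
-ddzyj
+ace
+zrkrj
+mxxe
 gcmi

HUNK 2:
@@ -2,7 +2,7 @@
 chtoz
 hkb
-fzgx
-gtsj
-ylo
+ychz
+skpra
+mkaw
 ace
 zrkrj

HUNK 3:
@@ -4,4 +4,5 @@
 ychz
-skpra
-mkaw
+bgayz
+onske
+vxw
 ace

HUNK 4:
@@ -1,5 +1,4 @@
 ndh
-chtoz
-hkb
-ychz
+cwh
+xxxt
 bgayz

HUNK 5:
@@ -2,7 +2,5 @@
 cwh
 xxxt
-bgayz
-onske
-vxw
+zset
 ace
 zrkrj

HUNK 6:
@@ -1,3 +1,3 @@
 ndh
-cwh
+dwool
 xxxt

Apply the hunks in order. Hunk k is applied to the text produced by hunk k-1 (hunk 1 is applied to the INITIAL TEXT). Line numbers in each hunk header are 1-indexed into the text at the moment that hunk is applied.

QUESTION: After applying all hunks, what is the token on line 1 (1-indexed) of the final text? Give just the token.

Hunk 1: at line 6 remove [myh,qfi,ddzyj] add [ace,zrkrj,mxxe] -> 11 lines: ndh chtoz hkb fzgx gtsj ylo ace zrkrj mxxe gcmi yfd
Hunk 2: at line 2 remove [fzgx,gtsj,ylo] add [ychz,skpra,mkaw] -> 11 lines: ndh chtoz hkb ychz skpra mkaw ace zrkrj mxxe gcmi yfd
Hunk 3: at line 4 remove [skpra,mkaw] add [bgayz,onske,vxw] -> 12 lines: ndh chtoz hkb ychz bgayz onske vxw ace zrkrj mxxe gcmi yfd
Hunk 4: at line 1 remove [chtoz,hkb,ychz] add [cwh,xxxt] -> 11 lines: ndh cwh xxxt bgayz onske vxw ace zrkrj mxxe gcmi yfd
Hunk 5: at line 2 remove [bgayz,onske,vxw] add [zset] -> 9 lines: ndh cwh xxxt zset ace zrkrj mxxe gcmi yfd
Hunk 6: at line 1 remove [cwh] add [dwool] -> 9 lines: ndh dwool xxxt zset ace zrkrj mxxe gcmi yfd
Final line 1: ndh

Answer: ndh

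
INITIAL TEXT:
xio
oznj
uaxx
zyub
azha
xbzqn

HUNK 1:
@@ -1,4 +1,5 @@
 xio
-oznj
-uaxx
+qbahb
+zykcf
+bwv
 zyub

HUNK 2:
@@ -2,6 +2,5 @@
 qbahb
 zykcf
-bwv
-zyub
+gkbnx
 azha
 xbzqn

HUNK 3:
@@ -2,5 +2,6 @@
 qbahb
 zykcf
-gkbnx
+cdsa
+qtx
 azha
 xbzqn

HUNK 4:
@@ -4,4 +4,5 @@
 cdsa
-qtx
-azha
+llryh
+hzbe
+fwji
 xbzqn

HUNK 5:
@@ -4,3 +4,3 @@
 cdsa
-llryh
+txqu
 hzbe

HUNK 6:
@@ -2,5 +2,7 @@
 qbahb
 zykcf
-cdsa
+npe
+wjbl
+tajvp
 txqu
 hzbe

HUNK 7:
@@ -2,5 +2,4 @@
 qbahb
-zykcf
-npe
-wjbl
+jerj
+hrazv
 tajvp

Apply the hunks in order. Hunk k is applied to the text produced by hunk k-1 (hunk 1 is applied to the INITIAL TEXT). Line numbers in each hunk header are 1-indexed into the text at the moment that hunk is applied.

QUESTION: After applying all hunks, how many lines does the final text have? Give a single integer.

Hunk 1: at line 1 remove [oznj,uaxx] add [qbahb,zykcf,bwv] -> 7 lines: xio qbahb zykcf bwv zyub azha xbzqn
Hunk 2: at line 2 remove [bwv,zyub] add [gkbnx] -> 6 lines: xio qbahb zykcf gkbnx azha xbzqn
Hunk 3: at line 2 remove [gkbnx] add [cdsa,qtx] -> 7 lines: xio qbahb zykcf cdsa qtx azha xbzqn
Hunk 4: at line 4 remove [qtx,azha] add [llryh,hzbe,fwji] -> 8 lines: xio qbahb zykcf cdsa llryh hzbe fwji xbzqn
Hunk 5: at line 4 remove [llryh] add [txqu] -> 8 lines: xio qbahb zykcf cdsa txqu hzbe fwji xbzqn
Hunk 6: at line 2 remove [cdsa] add [npe,wjbl,tajvp] -> 10 lines: xio qbahb zykcf npe wjbl tajvp txqu hzbe fwji xbzqn
Hunk 7: at line 2 remove [zykcf,npe,wjbl] add [jerj,hrazv] -> 9 lines: xio qbahb jerj hrazv tajvp txqu hzbe fwji xbzqn
Final line count: 9

Answer: 9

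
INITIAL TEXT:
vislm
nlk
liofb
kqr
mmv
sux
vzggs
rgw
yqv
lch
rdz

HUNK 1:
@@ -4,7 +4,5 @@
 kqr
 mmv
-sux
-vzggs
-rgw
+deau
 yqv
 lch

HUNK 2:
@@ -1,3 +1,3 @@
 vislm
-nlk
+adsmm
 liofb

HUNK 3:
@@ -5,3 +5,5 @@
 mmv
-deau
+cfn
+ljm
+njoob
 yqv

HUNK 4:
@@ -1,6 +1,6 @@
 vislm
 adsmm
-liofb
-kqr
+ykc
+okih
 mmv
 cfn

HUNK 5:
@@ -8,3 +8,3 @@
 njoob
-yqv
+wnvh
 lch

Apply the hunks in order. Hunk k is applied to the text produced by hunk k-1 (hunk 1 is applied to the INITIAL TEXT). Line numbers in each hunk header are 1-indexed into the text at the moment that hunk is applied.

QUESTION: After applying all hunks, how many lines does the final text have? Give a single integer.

Hunk 1: at line 4 remove [sux,vzggs,rgw] add [deau] -> 9 lines: vislm nlk liofb kqr mmv deau yqv lch rdz
Hunk 2: at line 1 remove [nlk] add [adsmm] -> 9 lines: vislm adsmm liofb kqr mmv deau yqv lch rdz
Hunk 3: at line 5 remove [deau] add [cfn,ljm,njoob] -> 11 lines: vislm adsmm liofb kqr mmv cfn ljm njoob yqv lch rdz
Hunk 4: at line 1 remove [liofb,kqr] add [ykc,okih] -> 11 lines: vislm adsmm ykc okih mmv cfn ljm njoob yqv lch rdz
Hunk 5: at line 8 remove [yqv] add [wnvh] -> 11 lines: vislm adsmm ykc okih mmv cfn ljm njoob wnvh lch rdz
Final line count: 11

Answer: 11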